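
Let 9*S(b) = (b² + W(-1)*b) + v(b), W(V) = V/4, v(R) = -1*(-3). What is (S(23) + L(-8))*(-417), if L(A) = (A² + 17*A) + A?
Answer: 107725/12 ≈ 8977.1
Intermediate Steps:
v(R) = 3
L(A) = A² + 18*A
W(V) = V/4 (W(V) = V*(¼) = V/4)
S(b) = ⅓ - b/36 + b²/9 (S(b) = ((b² + ((¼)*(-1))*b) + 3)/9 = ((b² - b/4) + 3)/9 = (3 + b² - b/4)/9 = ⅓ - b/36 + b²/9)
(S(23) + L(-8))*(-417) = ((⅓ - 1/36*23 + (⅑)*23²) - 8*(18 - 8))*(-417) = ((⅓ - 23/36 + (⅑)*529) - 8*10)*(-417) = ((⅓ - 23/36 + 529/9) - 80)*(-417) = (2105/36 - 80)*(-417) = -775/36*(-417) = 107725/12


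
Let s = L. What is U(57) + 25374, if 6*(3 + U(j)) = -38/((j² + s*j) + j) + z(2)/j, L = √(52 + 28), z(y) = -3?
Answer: 3561858554/140391 + √5/7389 ≈ 25371.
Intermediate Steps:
L = 4*√5 (L = √80 = 4*√5 ≈ 8.9443)
s = 4*√5 ≈ 8.9443
U(j) = -3 - 19/(3*(j + j² + 4*j*√5)) - 1/(2*j) (U(j) = -3 + (-38/((j² + (4*√5)*j) + j) - 3/j)/6 = -3 + (-38/((j² + 4*j*√5) + j) - 3/j)/6 = -3 + (-38/(j + j² + 4*j*√5) - 3/j)/6 = -3 + (-19/(3*(j + j² + 4*j*√5)) - 1/(2*j)) = -3 - 19/(3*(j + j² + 4*j*√5)) - 1/(2*j))
U(57) + 25374 = (⅙)*(-41 - 21*57 - 18*57² - 12*√5 - 72*57*√5)/(57*(1 + 57 + 4*√5)) + 25374 = (⅙)*(1/57)*(-41 - 1197 - 18*3249 - 12*√5 - 4104*√5)/(58 + 4*√5) + 25374 = (⅙)*(1/57)*(-41 - 1197 - 58482 - 12*√5 - 4104*√5)/(58 + 4*√5) + 25374 = (⅙)*(1/57)*(-59720 - 4116*√5)/(58 + 4*√5) + 25374 = (-59720 - 4116*√5)/(342*(58 + 4*√5)) + 25374 = 25374 + (-59720 - 4116*√5)/(342*(58 + 4*√5))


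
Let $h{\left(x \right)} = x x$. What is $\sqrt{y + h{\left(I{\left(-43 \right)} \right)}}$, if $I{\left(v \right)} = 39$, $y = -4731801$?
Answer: $2 i \sqrt{1182570} \approx 2174.9 i$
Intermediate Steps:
$h{\left(x \right)} = x^{2}$
$\sqrt{y + h{\left(I{\left(-43 \right)} \right)}} = \sqrt{-4731801 + 39^{2}} = \sqrt{-4731801 + 1521} = \sqrt{-4730280} = 2 i \sqrt{1182570}$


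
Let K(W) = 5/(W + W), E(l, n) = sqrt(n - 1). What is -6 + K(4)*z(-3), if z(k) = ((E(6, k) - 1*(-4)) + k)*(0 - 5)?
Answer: -73/8 - 25*I/4 ≈ -9.125 - 6.25*I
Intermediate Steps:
E(l, n) = sqrt(-1 + n)
z(k) = -20 - 5*k - 5*sqrt(-1 + k) (z(k) = ((sqrt(-1 + k) - 1*(-4)) + k)*(0 - 5) = ((sqrt(-1 + k) + 4) + k)*(-5) = ((4 + sqrt(-1 + k)) + k)*(-5) = (4 + k + sqrt(-1 + k))*(-5) = -20 - 5*k - 5*sqrt(-1 + k))
K(W) = 5/(2*W) (K(W) = 5/((2*W)) = 5*(1/(2*W)) = 5/(2*W))
-6 + K(4)*z(-3) = -6 + ((5/2)/4)*(-20 - 5*(-3) - 5*sqrt(-1 - 3)) = -6 + ((5/2)*(1/4))*(-20 + 15 - 10*I) = -6 + 5*(-20 + 15 - 10*I)/8 = -6 + 5*(-5 - 10*I)/8 = -6 + (-25/8 - 25*I/4) = -73/8 - 25*I/4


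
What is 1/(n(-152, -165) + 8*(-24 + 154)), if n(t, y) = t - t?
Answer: 1/1040 ≈ 0.00096154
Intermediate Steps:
n(t, y) = 0
1/(n(-152, -165) + 8*(-24 + 154)) = 1/(0 + 8*(-24 + 154)) = 1/(0 + 8*130) = 1/(0 + 1040) = 1/1040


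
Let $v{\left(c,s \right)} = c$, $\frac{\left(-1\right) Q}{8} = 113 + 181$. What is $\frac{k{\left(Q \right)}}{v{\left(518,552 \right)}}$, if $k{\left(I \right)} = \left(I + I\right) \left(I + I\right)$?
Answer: $\frac{1580544}{37} \approx 42717.0$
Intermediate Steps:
$Q = -2352$ ($Q = - 8 \left(113 + 181\right) = \left(-8\right) 294 = -2352$)
$k{\left(I \right)} = 4 I^{2}$ ($k{\left(I \right)} = 2 I 2 I = 4 I^{2}$)
$\frac{k{\left(Q \right)}}{v{\left(518,552 \right)}} = \frac{4 \left(-2352\right)^{2}}{518} = 4 \cdot 5531904 \cdot \frac{1}{518} = 22127616 \cdot \frac{1}{518} = \frac{1580544}{37}$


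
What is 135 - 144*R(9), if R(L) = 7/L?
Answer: 23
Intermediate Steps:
135 - 144*R(9) = 135 - 1008/9 = 135 - 144*7/9 = 135 - 112 = 23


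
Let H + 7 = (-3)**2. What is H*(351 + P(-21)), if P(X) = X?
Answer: 660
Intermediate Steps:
H = 2 (H = -7 + (-3)**2 = -7 + 9 = 2)
H*(351 + P(-21)) = 2*(351 - 21) = 2*330 = 660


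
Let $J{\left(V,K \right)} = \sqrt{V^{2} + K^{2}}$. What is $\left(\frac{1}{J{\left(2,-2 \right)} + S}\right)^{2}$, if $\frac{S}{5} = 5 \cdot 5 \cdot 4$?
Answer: $\frac{31251}{7812000008} - \frac{125 \sqrt{2}}{3906000004} \approx 3.9551 \cdot 10^{-6}$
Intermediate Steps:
$S = 500$ ($S = 5 \cdot 5 \cdot 5 \cdot 4 = 5 \cdot 25 \cdot 4 = 5 \cdot 100 = 500$)
$J{\left(V,K \right)} = \sqrt{K^{2} + V^{2}}$
$\left(\frac{1}{J{\left(2,-2 \right)} + S}\right)^{2} = \left(\frac{1}{\sqrt{\left(-2\right)^{2} + 2^{2}} + 500}\right)^{2} = \left(\frac{1}{\sqrt{4 + 4} + 500}\right)^{2} = \left(\frac{1}{\sqrt{8} + 500}\right)^{2} = \left(\frac{1}{2 \sqrt{2} + 500}\right)^{2} = \left(\frac{1}{500 + 2 \sqrt{2}}\right)^{2} = \frac{1}{\left(500 + 2 \sqrt{2}\right)^{2}}$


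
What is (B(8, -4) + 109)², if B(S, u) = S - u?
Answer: 14641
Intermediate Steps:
(B(8, -4) + 109)² = ((8 - 1*(-4)) + 109)² = ((8 + 4) + 109)² = (12 + 109)² = 121² = 14641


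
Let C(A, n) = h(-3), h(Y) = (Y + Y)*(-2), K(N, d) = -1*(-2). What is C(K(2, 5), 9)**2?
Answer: 144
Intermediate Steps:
K(N, d) = 2
h(Y) = -4*Y (h(Y) = (2*Y)*(-2) = -4*Y)
C(A, n) = 12 (C(A, n) = -4*(-3) = 12)
C(K(2, 5), 9)**2 = 12**2 = 144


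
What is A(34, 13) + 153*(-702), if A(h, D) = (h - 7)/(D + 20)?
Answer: -1181457/11 ≈ -1.0741e+5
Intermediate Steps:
A(h, D) = (-7 + h)/(20 + D)
A(34, 13) + 153*(-702) = (-7 + 34)/(20 + 13) + 153*(-702) = 27/33 - 107406 = (1/33)*27 - 107406 = 9/11 - 107406 = -1181457/11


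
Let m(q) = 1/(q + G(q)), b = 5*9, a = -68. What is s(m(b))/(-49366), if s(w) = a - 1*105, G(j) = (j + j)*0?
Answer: 173/49366 ≈ 0.0035044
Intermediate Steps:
b = 45
G(j) = 0 (G(j) = (2*j)*0 = 0)
m(q) = 1/q (m(q) = 1/(q + 0) = 1/q)
s(w) = -173 (s(w) = -68 - 1*105 = -68 - 105 = -173)
s(m(b))/(-49366) = -173/(-49366) = -173*(-1/49366) = 173/49366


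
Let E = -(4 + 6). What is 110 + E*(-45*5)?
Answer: 2360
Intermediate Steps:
E = -10 (E = -1*10 = -10)
110 + E*(-45*5) = 110 - (-450)*5 = 110 - 10*(-225) = 110 + 2250 = 2360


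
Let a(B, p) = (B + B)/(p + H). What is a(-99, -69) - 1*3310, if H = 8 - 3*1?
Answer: -105821/32 ≈ -3306.9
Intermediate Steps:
H = 5 (H = 8 - 3 = 5)
a(B, p) = 2*B/(5 + p) (a(B, p) = (B + B)/(p + 5) = (2*B)/(5 + p) = 2*B/(5 + p))
a(-99, -69) - 1*3310 = 2*(-99)/(5 - 69) - 1*3310 = 2*(-99)/(-64) - 3310 = 2*(-99)*(-1/64) - 3310 = 99/32 - 3310 = -105821/32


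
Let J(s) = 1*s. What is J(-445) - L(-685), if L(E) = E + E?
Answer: 925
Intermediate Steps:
L(E) = 2*E
J(s) = s
J(-445) - L(-685) = -445 - 2*(-685) = -445 - 1*(-1370) = -445 + 1370 = 925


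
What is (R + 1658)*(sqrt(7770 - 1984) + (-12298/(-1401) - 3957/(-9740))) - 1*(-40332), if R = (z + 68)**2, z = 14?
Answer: 266807473249/2274290 + 8382*sqrt(5786) ≈ 7.5490e+5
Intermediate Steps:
R = 6724 (R = (14 + 68)**2 = 82**2 = 6724)
(R + 1658)*(sqrt(7770 - 1984) + (-12298/(-1401) - 3957/(-9740))) - 1*(-40332) = (6724 + 1658)*(sqrt(7770 - 1984) + (-12298/(-1401) - 3957/(-9740))) - 1*(-40332) = 8382*(sqrt(5786) + (-12298*(-1/1401) - 3957*(-1/9740))) + 40332 = 8382*(sqrt(5786) + (12298/1401 + 3957/9740)) + 40332 = 8382*(sqrt(5786) + 125326277/13645740) + 40332 = 8382*(125326277/13645740 + sqrt(5786)) + 40332 = (175080808969/2274290 + 8382*sqrt(5786)) + 40332 = 266807473249/2274290 + 8382*sqrt(5786)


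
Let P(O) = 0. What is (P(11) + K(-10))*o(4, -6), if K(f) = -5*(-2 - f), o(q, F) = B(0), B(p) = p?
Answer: 0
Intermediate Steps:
o(q, F) = 0
K(f) = 10 + 5*f
(P(11) + K(-10))*o(4, -6) = (0 + (10 + 5*(-10)))*0 = (0 + (10 - 50))*0 = (0 - 40)*0 = -40*0 = 0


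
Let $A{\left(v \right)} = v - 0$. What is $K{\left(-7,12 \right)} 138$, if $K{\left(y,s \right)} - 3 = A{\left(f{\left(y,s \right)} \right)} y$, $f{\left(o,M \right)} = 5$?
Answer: $-4416$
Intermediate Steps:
$A{\left(v \right)} = v$ ($A{\left(v \right)} = v + 0 = v$)
$K{\left(y,s \right)} = 3 + 5 y$
$K{\left(-7,12 \right)} 138 = \left(3 + 5 \left(-7\right)\right) 138 = \left(3 - 35\right) 138 = \left(-32\right) 138 = -4416$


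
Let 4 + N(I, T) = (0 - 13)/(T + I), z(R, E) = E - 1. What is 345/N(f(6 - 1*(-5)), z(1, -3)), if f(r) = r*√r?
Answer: -1832640/21287 + 49335*√11/21287 ≈ -78.405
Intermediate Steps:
f(r) = r^(3/2)
z(R, E) = -1 + E
N(I, T) = -4 - 13/(I + T) (N(I, T) = -4 + (0 - 13)/(T + I) = -4 - 13/(I + T))
345/N(f(6 - 1*(-5)), z(1, -3)) = 345/(((-13 - 4*(6 - 1*(-5))^(3/2) - 4*(-1 - 3))/((6 - 1*(-5))^(3/2) + (-1 - 3)))) = 345/(((-13 - 4*(6 + 5)^(3/2) - 4*(-4))/((6 + 5)^(3/2) - 4))) = 345/(((-13 - 44*√11 + 16)/(11^(3/2) - 4))) = 345/(((-13 - 44*√11 + 16)/(11*√11 - 4))) = 345/(((-13 - 44*√11 + 16)/(-4 + 11*√11))) = 345/(((3 - 44*√11)/(-4 + 11*√11))) = 345*((-4 + 11*√11)/(3 - 44*√11)) = 345*(-4 + 11*√11)/(3 - 44*√11)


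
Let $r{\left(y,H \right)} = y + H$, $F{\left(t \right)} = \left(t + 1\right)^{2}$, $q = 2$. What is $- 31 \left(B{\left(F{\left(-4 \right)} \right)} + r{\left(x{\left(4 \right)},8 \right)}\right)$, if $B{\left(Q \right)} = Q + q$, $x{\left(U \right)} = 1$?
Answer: $-620$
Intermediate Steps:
$F{\left(t \right)} = \left(1 + t\right)^{2}$
$B{\left(Q \right)} = 2 + Q$ ($B{\left(Q \right)} = Q + 2 = 2 + Q$)
$r{\left(y,H \right)} = H + y$
$- 31 \left(B{\left(F{\left(-4 \right)} \right)} + r{\left(x{\left(4 \right)},8 \right)}\right) = - 31 \left(\left(2 + \left(1 - 4\right)^{2}\right) + \left(8 + 1\right)\right) = - 31 \left(\left(2 + \left(-3\right)^{2}\right) + 9\right) = - 31 \left(\left(2 + 9\right) + 9\right) = - 31 \left(11 + 9\right) = \left(-31\right) 20 = -620$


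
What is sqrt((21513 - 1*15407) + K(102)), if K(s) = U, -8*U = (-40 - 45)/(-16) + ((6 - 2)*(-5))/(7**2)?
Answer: sqrt(76585974)/112 ≈ 78.137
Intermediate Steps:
U = -3845/6272 (U = -((-40 - 45)/(-16) + ((6 - 2)*(-5))/(7**2))/8 = -(-85*(-1/16) + (4*(-5))/49)/8 = -(85/16 - 20*1/49)/8 = -(85/16 - 20/49)/8 = -1/8*3845/784 = -3845/6272 ≈ -0.61304)
K(s) = -3845/6272
sqrt((21513 - 1*15407) + K(102)) = sqrt((21513 - 1*15407) - 3845/6272) = sqrt((21513 - 15407) - 3845/6272) = sqrt(6106 - 3845/6272) = sqrt(38292987/6272) = sqrt(76585974)/112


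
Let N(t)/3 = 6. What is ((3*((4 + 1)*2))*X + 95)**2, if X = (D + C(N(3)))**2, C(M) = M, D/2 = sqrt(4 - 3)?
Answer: 146289025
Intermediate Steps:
N(t) = 18 (N(t) = 3*6 = 18)
D = 2 (D = 2*sqrt(4 - 3) = 2*sqrt(1) = 2*1 = 2)
X = 400 (X = (2 + 18)**2 = 20**2 = 400)
((3*((4 + 1)*2))*X + 95)**2 = ((3*((4 + 1)*2))*400 + 95)**2 = ((3*(5*2))*400 + 95)**2 = ((3*10)*400 + 95)**2 = (30*400 + 95)**2 = (12000 + 95)**2 = 12095**2 = 146289025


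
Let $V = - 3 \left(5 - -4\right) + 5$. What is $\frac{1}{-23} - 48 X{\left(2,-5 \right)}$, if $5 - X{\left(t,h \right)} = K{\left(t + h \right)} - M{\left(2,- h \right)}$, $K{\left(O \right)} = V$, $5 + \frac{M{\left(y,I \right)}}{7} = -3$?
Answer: $\frac{32015}{23} \approx 1392.0$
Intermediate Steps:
$M{\left(y,I \right)} = -56$ ($M{\left(y,I \right)} = -35 + 7 \left(-3\right) = -35 - 21 = -56$)
$V = -22$ ($V = - 3 \left(5 + 4\right) + 5 = \left(-3\right) 9 + 5 = -27 + 5 = -22$)
$K{\left(O \right)} = -22$
$X{\left(t,h \right)} = -29$ ($X{\left(t,h \right)} = 5 - \left(-22 - -56\right) = 5 - \left(-22 + 56\right) = 5 - 34 = -29$)
$\frac{1}{-23} - 48 X{\left(2,-5 \right)} = \frac{1}{-23} - -1392 = - \frac{1}{23} + 1392 = \frac{32015}{23}$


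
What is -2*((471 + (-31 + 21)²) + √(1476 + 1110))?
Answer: -1142 - 2*√2586 ≈ -1243.7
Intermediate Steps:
-2*((471 + (-31 + 21)²) + √(1476 + 1110)) = -2*((471 + (-10)²) + √2586) = -2*((471 + 100) + √2586) = -2*(571 + √2586) = -1142 - 2*√2586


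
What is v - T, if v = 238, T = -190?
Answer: 428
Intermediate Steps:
v - T = 238 - 1*(-190) = 238 + 190 = 428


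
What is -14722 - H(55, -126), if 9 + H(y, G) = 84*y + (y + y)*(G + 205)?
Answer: -28023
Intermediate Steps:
H(y, G) = -9 + 84*y + 2*y*(205 + G) (H(y, G) = -9 + (84*y + (y + y)*(G + 205)) = -9 + (84*y + (2*y)*(205 + G)) = -9 + (84*y + 2*y*(205 + G)) = -9 + 84*y + 2*y*(205 + G))
-14722 - H(55, -126) = -14722 - (-9 + 494*55 + 2*(-126)*55) = -14722 - (-9 + 27170 - 13860) = -14722 - 1*13301 = -14722 - 13301 = -28023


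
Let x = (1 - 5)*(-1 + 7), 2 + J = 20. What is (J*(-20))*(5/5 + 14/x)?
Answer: -150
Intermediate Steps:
J = 18 (J = -2 + 20 = 18)
x = -24 (x = -4*6 = -24)
(J*(-20))*(5/5 + 14/x) = (18*(-20))*(5/5 + 14/(-24)) = -360*(5*(⅕) + 14*(-1/24)) = -360*(1 - 7/12) = -360*5/12 = -150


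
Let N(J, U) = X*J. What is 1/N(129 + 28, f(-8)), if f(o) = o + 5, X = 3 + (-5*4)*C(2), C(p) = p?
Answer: -1/5809 ≈ -0.00017215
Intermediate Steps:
X = -37 (X = 3 - 5*4*2 = 3 - 20*2 = 3 - 40 = -37)
f(o) = 5 + o
N(J, U) = -37*J
1/N(129 + 28, f(-8)) = 1/(-37*(129 + 28)) = 1/(-37*157) = 1/(-5809) = -1/5809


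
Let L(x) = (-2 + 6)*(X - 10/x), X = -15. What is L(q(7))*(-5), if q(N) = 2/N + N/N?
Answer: 4100/9 ≈ 455.56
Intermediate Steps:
q(N) = 1 + 2/N (q(N) = 2/N + 1 = 1 + 2/N)
L(x) = -60 - 40/x (L(x) = (-2 + 6)*(-15 - 10/x) = 4*(-15 - 10/x) = -60 - 40/x)
L(q(7))*(-5) = (-60 - 40*7/(2 + 7))*(-5) = (-60 - 40/((⅐)*9))*(-5) = (-60 - 40/9/7)*(-5) = (-60 - 40*7/9)*(-5) = (-60 - 280/9)*(-5) = -820/9*(-5) = 4100/9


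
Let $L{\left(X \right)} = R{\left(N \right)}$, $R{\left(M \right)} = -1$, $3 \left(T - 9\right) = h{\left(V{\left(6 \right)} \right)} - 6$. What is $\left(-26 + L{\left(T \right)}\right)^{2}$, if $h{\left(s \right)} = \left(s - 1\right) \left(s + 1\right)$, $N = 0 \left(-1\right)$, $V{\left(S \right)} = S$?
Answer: $729$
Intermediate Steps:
$N = 0$
$h{\left(s \right)} = \left(1 + s\right) \left(-1 + s\right)$ ($h{\left(s \right)} = \left(-1 + s\right) \left(1 + s\right) = \left(1 + s\right) \left(-1 + s\right)$)
$T = \frac{56}{3}$ ($T = 9 + \frac{\left(-1 + 6^{2}\right) - 6}{3} = 9 + \frac{\left(-1 + 36\right) - 6}{3} = 9 + \frac{35 - 6}{3} = 9 + \frac{1}{3} \cdot 29 = 9 + \frac{29}{3} = \frac{56}{3} \approx 18.667$)
$L{\left(X \right)} = -1$
$\left(-26 + L{\left(T \right)}\right)^{2} = \left(-26 - 1\right)^{2} = \left(-27\right)^{2} = 729$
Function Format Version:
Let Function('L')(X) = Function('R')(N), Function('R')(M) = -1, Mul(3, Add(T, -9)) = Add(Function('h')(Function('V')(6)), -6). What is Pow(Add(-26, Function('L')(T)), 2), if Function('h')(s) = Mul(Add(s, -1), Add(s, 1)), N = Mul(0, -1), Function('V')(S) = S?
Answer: 729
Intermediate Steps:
N = 0
Function('h')(s) = Mul(Add(1, s), Add(-1, s)) (Function('h')(s) = Mul(Add(-1, s), Add(1, s)) = Mul(Add(1, s), Add(-1, s)))
T = Rational(56, 3) (T = Add(9, Mul(Rational(1, 3), Add(Add(-1, Pow(6, 2)), -6))) = Add(9, Mul(Rational(1, 3), Add(Add(-1, 36), -6))) = Add(9, Mul(Rational(1, 3), Add(35, -6))) = Add(9, Mul(Rational(1, 3), 29)) = Add(9, Rational(29, 3)) = Rational(56, 3) ≈ 18.667)
Function('L')(X) = -1
Pow(Add(-26, Function('L')(T)), 2) = Pow(Add(-26, -1), 2) = Pow(-27, 2) = 729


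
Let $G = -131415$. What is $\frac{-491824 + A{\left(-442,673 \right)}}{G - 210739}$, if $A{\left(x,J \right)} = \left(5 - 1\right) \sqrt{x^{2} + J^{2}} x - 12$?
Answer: $\frac{245918}{171077} + \frac{884 \sqrt{648293}}{171077} \approx 5.598$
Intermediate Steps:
$A{\left(x,J \right)} = -12 + 4 x \sqrt{J^{2} + x^{2}}$ ($A{\left(x,J \right)} = 4 \sqrt{J^{2} + x^{2}} x - 12 = 4 x \sqrt{J^{2} + x^{2}} - 12 = -12 + 4 x \sqrt{J^{2} + x^{2}}$)
$\frac{-491824 + A{\left(-442,673 \right)}}{G - 210739} = \frac{-491824 + \left(-12 + 4 \left(-442\right) \sqrt{673^{2} + \left(-442\right)^{2}}\right)}{-131415 - 210739} = \frac{-491824 + \left(-12 + 4 \left(-442\right) \sqrt{452929 + 195364}\right)}{-342154} = \left(-491824 + \left(-12 + 4 \left(-442\right) \sqrt{648293}\right)\right) \left(- \frac{1}{342154}\right) = \left(-491824 - \left(12 + 1768 \sqrt{648293}\right)\right) \left(- \frac{1}{342154}\right) = \left(-491836 - 1768 \sqrt{648293}\right) \left(- \frac{1}{342154}\right) = \frac{245918}{171077} + \frac{884 \sqrt{648293}}{171077}$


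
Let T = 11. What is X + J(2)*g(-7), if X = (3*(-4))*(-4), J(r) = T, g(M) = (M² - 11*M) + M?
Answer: 1357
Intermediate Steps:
g(M) = M² - 10*M
J(r) = 11
X = 48 (X = -12*(-4) = 48)
X + J(2)*g(-7) = 48 + 11*(-7*(-10 - 7)) = 48 + 11*(-7*(-17)) = 48 + 11*119 = 48 + 1309 = 1357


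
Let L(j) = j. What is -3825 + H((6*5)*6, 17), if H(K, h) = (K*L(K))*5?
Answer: 158175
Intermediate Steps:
H(K, h) = 5*K**2 (H(K, h) = (K*K)*5 = K**2*5 = 5*K**2)
-3825 + H((6*5)*6, 17) = -3825 + 5*((6*5)*6)**2 = -3825 + 5*(30*6)**2 = -3825 + 5*180**2 = -3825 + 5*32400 = -3825 + 162000 = 158175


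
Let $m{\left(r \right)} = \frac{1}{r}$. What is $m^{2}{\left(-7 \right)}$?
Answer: $\frac{1}{49} \approx 0.020408$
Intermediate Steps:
$m^{2}{\left(-7 \right)} = \left(\frac{1}{-7}\right)^{2} = \left(- \frac{1}{7}\right)^{2} = \frac{1}{49}$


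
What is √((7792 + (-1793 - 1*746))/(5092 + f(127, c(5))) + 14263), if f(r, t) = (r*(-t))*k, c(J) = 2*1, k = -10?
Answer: √5769604857/636 ≈ 119.43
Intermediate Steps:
c(J) = 2
f(r, t) = 10*r*t (f(r, t) = (r*(-t))*(-10) = -r*t*(-10) = 10*r*t)
√((7792 + (-1793 - 1*746))/(5092 + f(127, c(5))) + 14263) = √((7792 + (-1793 - 1*746))/(5092 + 10*127*2) + 14263) = √((7792 + (-1793 - 746))/(5092 + 2540) + 14263) = √((7792 - 2539)/7632 + 14263) = √(5253*(1/7632) + 14263) = √(1751/2544 + 14263) = √(36286823/2544) = √5769604857/636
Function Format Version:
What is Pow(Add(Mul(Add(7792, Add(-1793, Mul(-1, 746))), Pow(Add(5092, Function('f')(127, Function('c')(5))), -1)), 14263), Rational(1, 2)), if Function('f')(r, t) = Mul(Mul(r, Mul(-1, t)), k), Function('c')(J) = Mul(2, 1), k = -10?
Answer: Mul(Rational(1, 636), Pow(5769604857, Rational(1, 2))) ≈ 119.43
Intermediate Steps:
Function('c')(J) = 2
Function('f')(r, t) = Mul(10, r, t) (Function('f')(r, t) = Mul(Mul(r, Mul(-1, t)), -10) = Mul(Mul(-1, r, t), -10) = Mul(10, r, t))
Pow(Add(Mul(Add(7792, Add(-1793, Mul(-1, 746))), Pow(Add(5092, Function('f')(127, Function('c')(5))), -1)), 14263), Rational(1, 2)) = Pow(Add(Mul(Add(7792, Add(-1793, Mul(-1, 746))), Pow(Add(5092, Mul(10, 127, 2)), -1)), 14263), Rational(1, 2)) = Pow(Add(Mul(Add(7792, Add(-1793, -746)), Pow(Add(5092, 2540), -1)), 14263), Rational(1, 2)) = Pow(Add(Mul(Add(7792, -2539), Pow(7632, -1)), 14263), Rational(1, 2)) = Pow(Add(Mul(5253, Rational(1, 7632)), 14263), Rational(1, 2)) = Pow(Add(Rational(1751, 2544), 14263), Rational(1, 2)) = Pow(Rational(36286823, 2544), Rational(1, 2)) = Mul(Rational(1, 636), Pow(5769604857, Rational(1, 2)))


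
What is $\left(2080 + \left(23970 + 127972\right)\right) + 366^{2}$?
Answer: $287978$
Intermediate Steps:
$\left(2080 + \left(23970 + 127972\right)\right) + 366^{2} = \left(2080 + 151942\right) + 133956 = 154022 + 133956 = 287978$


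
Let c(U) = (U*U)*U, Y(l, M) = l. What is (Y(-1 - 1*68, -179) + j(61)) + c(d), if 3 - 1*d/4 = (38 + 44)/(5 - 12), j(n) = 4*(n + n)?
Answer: 70078245/343 ≈ 2.0431e+5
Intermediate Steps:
j(n) = 8*n (j(n) = 4*(2*n) = 8*n)
d = 412/7 (d = 12 - 4*(38 + 44)/(5 - 12) = 12 - 328/(-7) = 12 - 328*(-1)/7 = 12 - 4*(-82/7) = 12 + 328/7 = 412/7 ≈ 58.857)
c(U) = U³ (c(U) = U²*U = U³)
(Y(-1 - 1*68, -179) + j(61)) + c(d) = ((-1 - 1*68) + 8*61) + (412/7)³ = ((-1 - 68) + 488) + 69934528/343 = (-69 + 488) + 69934528/343 = 419 + 69934528/343 = 70078245/343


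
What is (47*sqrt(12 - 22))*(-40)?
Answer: -1880*I*sqrt(10) ≈ -5945.1*I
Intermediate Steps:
(47*sqrt(12 - 22))*(-40) = (47*sqrt(-10))*(-40) = (47*(I*sqrt(10)))*(-40) = (47*I*sqrt(10))*(-40) = -1880*I*sqrt(10)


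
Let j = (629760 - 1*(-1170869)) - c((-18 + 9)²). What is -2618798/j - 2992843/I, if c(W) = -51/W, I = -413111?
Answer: 58146491547697/10042108743500 ≈ 5.7903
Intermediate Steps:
j = 48617000/27 (j = (629760 - 1*(-1170869)) - (-51)/((-18 + 9)²) = (629760 + 1170869) - (-51)/((-9)²) = 1800629 - (-51)/81 = 1800629 - 1*(-17/27) = 1800629 + 17/27 = 48617000/27 ≈ 1.8006e+6)
-2618798/j - 2992843/I = -2618798/48617000/27 - 2992843/(-413111) = -2618798*27/48617000 - 2992843*(-1/413111) = -35353773/24308500 + 2992843/413111 = 58146491547697/10042108743500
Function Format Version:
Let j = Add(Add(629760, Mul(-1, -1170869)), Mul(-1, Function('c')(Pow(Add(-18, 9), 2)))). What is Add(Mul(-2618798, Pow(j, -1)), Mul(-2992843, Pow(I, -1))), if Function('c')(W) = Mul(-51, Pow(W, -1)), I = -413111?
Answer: Rational(58146491547697, 10042108743500) ≈ 5.7903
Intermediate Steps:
j = Rational(48617000, 27) (j = Add(Add(629760, Mul(-1, -1170869)), Mul(-1, Mul(-51, Pow(Pow(Add(-18, 9), 2), -1)))) = Add(Add(629760, 1170869), Mul(-1, Mul(-51, Pow(Pow(-9, 2), -1)))) = Add(1800629, Mul(-1, Mul(-51, Pow(81, -1)))) = Add(1800629, Mul(-1, Mul(-51, Rational(1, 81)))) = Add(1800629, Mul(-1, Rational(-17, 27))) = Add(1800629, Rational(17, 27)) = Rational(48617000, 27) ≈ 1.8006e+6)
Add(Mul(-2618798, Pow(j, -1)), Mul(-2992843, Pow(I, -1))) = Add(Mul(-2618798, Pow(Rational(48617000, 27), -1)), Mul(-2992843, Pow(-413111, -1))) = Add(Mul(-2618798, Rational(27, 48617000)), Mul(-2992843, Rational(-1, 413111))) = Add(Rational(-35353773, 24308500), Rational(2992843, 413111)) = Rational(58146491547697, 10042108743500)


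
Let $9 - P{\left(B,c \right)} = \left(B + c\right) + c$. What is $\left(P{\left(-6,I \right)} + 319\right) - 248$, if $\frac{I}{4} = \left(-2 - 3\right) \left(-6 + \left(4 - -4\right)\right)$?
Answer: $166$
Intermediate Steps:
$I = -40$ ($I = 4 \left(-2 - 3\right) \left(-6 + \left(4 - -4\right)\right) = 4 \left(- 5 \left(-6 + \left(4 + 4\right)\right)\right) = 4 \left(- 5 \left(-6 + 8\right)\right) = 4 \left(\left(-5\right) 2\right) = 4 \left(-10\right) = -40$)
$P{\left(B,c \right)} = 9 - B - 2 c$ ($P{\left(B,c \right)} = 9 - \left(\left(B + c\right) + c\right) = 9 - \left(B + 2 c\right) = 9 - B - 2 c$)
$\left(P{\left(-6,I \right)} + 319\right) - 248 = \left(\left(9 - -6 - -80\right) + 319\right) - 248 = \left(\left(9 + 6 + 80\right) + 319\right) - 248 = \left(95 + 319\right) - 248 = 414 - 248 = 166$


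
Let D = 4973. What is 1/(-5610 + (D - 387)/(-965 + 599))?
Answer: -183/1028923 ≈ -0.00017786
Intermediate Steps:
1/(-5610 + (D - 387)/(-965 + 599)) = 1/(-5610 + (4973 - 387)/(-965 + 599)) = 1/(-5610 + 4586/(-366)) = 1/(-5610 + 4586*(-1/366)) = 1/(-5610 - 2293/183) = 1/(-1028923/183) = -183/1028923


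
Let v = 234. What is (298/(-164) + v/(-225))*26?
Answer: -76141/1025 ≈ -74.284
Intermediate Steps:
(298/(-164) + v/(-225))*26 = (298/(-164) + 234/(-225))*26 = (298*(-1/164) + 234*(-1/225))*26 = (-149/82 - 26/25)*26 = -5857/2050*26 = -76141/1025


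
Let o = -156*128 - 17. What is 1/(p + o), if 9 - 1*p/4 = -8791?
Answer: 1/15215 ≈ 6.5725e-5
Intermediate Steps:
p = 35200 (p = 36 - 4*(-8791) = 36 + 35164 = 35200)
o = -19985 (o = -19968 - 17 = -19985)
1/(p + o) = 1/(35200 - 19985) = 1/15215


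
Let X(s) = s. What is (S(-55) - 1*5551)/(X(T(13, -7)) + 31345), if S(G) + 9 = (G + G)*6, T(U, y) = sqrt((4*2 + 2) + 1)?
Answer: -97482950/491254507 + 3110*sqrt(11)/491254507 ≈ -0.19842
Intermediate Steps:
T(U, y) = sqrt(11) (T(U, y) = sqrt((8 + 2) + 1) = sqrt(10 + 1) = sqrt(11))
S(G) = -9 + 12*G (S(G) = -9 + (G + G)*6 = -9 + (2*G)*6 = -9 + 12*G)
(S(-55) - 1*5551)/(X(T(13, -7)) + 31345) = ((-9 + 12*(-55)) - 1*5551)/(sqrt(11) + 31345) = ((-9 - 660) - 5551)/(31345 + sqrt(11)) = (-669 - 5551)/(31345 + sqrt(11)) = -6220/(31345 + sqrt(11))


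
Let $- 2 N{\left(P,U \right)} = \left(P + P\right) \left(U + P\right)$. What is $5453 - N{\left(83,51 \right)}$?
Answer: $16575$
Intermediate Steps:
$N{\left(P,U \right)} = - P \left(P + U\right)$ ($N{\left(P,U \right)} = - \frac{\left(P + P\right) \left(U + P\right)}{2} = - \frac{2 P \left(P + U\right)}{2} = - P \left(P + U\right)$)
$5453 - N{\left(83,51 \right)} = 5453 - \left(-1\right) 83 \left(83 + 51\right) = 5453 - \left(-1\right) 83 \cdot 134 = 5453 - -11122 = 5453 + 11122 = 16575$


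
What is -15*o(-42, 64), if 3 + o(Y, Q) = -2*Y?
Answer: -1215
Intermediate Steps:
o(Y, Q) = -3 - 2*Y
-15*o(-42, 64) = -15*(-3 - 2*(-42)) = -15*(-3 + 84) = -15*81 = -1215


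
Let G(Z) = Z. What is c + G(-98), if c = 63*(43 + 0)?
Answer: 2611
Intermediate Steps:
c = 2709 (c = 63*43 = 2709)
c + G(-98) = 2709 - 98 = 2611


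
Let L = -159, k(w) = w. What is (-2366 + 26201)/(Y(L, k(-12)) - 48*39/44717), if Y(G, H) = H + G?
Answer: -355276565/2549493 ≈ -139.35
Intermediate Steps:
Y(G, H) = G + H
(-2366 + 26201)/(Y(L, k(-12)) - 48*39/44717) = (-2366 + 26201)/((-159 - 12) - 48*39/44717) = 23835/(-171 - 1872*1/44717) = 23835/(-171 - 1872/44717) = 23835/(-7648479/44717) = 23835*(-44717/7648479) = -355276565/2549493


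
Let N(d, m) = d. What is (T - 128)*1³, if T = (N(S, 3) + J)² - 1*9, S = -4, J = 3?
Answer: -136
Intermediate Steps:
T = -8 (T = (-4 + 3)² - 1*9 = (-1)² - 9 = 1 - 9 = -8)
(T - 128)*1³ = (-8 - 128)*1³ = -136*1 = -136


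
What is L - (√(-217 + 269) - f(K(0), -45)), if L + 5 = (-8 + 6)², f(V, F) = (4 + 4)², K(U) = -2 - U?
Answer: 63 - 2*√13 ≈ 55.789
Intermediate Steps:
f(V, F) = 64 (f(V, F) = 8² = 64)
L = -1 (L = -5 + (-8 + 6)² = -5 + (-2)² = -5 + 4 = -1)
L - (√(-217 + 269) - f(K(0), -45)) = -1 - (√(-217 + 269) - 1*64) = -1 - (√52 - 64) = -1 - (2*√13 - 64) = -1 - (-64 + 2*√13) = -1 + (64 - 2*√13) = 63 - 2*√13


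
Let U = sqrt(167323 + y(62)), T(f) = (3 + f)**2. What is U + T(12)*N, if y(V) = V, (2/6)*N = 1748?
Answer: 1179900 + sqrt(167385) ≈ 1.1803e+6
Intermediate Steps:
N = 5244 (N = 3*1748 = 5244)
U = sqrt(167385) (U = sqrt(167323 + 62) = sqrt(167385) ≈ 409.13)
U + T(12)*N = sqrt(167385) + (3 + 12)**2*5244 = sqrt(167385) + 15**2*5244 = sqrt(167385) + 225*5244 = sqrt(167385) + 1179900 = 1179900 + sqrt(167385)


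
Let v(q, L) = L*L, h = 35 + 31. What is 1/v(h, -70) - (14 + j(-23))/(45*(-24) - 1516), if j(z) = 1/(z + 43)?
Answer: 71441/12720400 ≈ 0.0056163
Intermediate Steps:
h = 66
v(q, L) = L²
j(z) = 1/(43 + z)
1/v(h, -70) - (14 + j(-23))/(45*(-24) - 1516) = 1/((-70)²) - (14 + 1/(43 - 23))/(45*(-24) - 1516) = 1/4900 - (14 + 1/20)/(-1080 - 1516) = 1/4900 - (14 + 1/20)/(-2596) = 1/4900 - 281*(-1)/(20*2596) = 1/4900 - 1*(-281/51920) = 1/4900 + 281/51920 = 71441/12720400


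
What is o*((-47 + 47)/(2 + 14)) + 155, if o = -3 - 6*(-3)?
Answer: 155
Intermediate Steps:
o = 15 (o = -3 + 18 = 15)
o*((-47 + 47)/(2 + 14)) + 155 = 15*((-47 + 47)/(2 + 14)) + 155 = 15*(0/16) + 155 = 15*(0*(1/16)) + 155 = 15*0 + 155 = 0 + 155 = 155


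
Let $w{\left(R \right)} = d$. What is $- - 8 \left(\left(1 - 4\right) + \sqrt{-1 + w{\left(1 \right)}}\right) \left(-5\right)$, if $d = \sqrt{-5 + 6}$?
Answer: $120$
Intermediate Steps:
$d = 1$ ($d = \sqrt{1} = 1$)
$w{\left(R \right)} = 1$
$- - 8 \left(\left(1 - 4\right) + \sqrt{-1 + w{\left(1 \right)}}\right) \left(-5\right) = - - 8 \left(\left(1 - 4\right) + \sqrt{-1 + 1}\right) \left(-5\right) = - - 8 \left(-3 + \sqrt{0}\right) \left(-5\right) = - - 8 \left(-3 + 0\right) \left(-5\right) = - \left(-8\right) \left(-3\right) \left(-5\right) = - 24 \left(-5\right) = \left(-1\right) \left(-120\right) = 120$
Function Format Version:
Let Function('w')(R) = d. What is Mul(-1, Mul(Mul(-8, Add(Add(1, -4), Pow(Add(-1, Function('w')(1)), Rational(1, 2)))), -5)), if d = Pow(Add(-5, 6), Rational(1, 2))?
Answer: 120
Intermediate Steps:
d = 1 (d = Pow(1, Rational(1, 2)) = 1)
Function('w')(R) = 1
Mul(-1, Mul(Mul(-8, Add(Add(1, -4), Pow(Add(-1, Function('w')(1)), Rational(1, 2)))), -5)) = Mul(-1, Mul(Mul(-8, Add(Add(1, -4), Pow(Add(-1, 1), Rational(1, 2)))), -5)) = Mul(-1, Mul(Mul(-8, Add(-3, Pow(0, Rational(1, 2)))), -5)) = Mul(-1, Mul(Mul(-8, Add(-3, 0)), -5)) = Mul(-1, Mul(Mul(-8, -3), -5)) = Mul(-1, Mul(24, -5)) = Mul(-1, -120) = 120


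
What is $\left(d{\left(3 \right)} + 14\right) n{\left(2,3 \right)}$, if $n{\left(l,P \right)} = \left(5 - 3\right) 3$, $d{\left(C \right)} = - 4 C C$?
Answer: $-132$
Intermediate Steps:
$d{\left(C \right)} = - 4 C^{2}$
$n{\left(l,P \right)} = 6$ ($n{\left(l,P \right)} = 2 \cdot 3 = 6$)
$\left(d{\left(3 \right)} + 14\right) n{\left(2,3 \right)} = \left(- 4 \cdot 3^{2} + 14\right) 6 = \left(\left(-4\right) 9 + 14\right) 6 = \left(-36 + 14\right) 6 = \left(-22\right) 6 = -132$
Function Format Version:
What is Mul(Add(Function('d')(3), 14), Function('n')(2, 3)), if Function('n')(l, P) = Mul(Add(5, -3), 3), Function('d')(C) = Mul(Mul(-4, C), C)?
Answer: -132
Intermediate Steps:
Function('d')(C) = Mul(-4, Pow(C, 2))
Function('n')(l, P) = 6 (Function('n')(l, P) = Mul(2, 3) = 6)
Mul(Add(Function('d')(3), 14), Function('n')(2, 3)) = Mul(Add(Mul(-4, Pow(3, 2)), 14), 6) = Mul(Add(Mul(-4, 9), 14), 6) = Mul(Add(-36, 14), 6) = Mul(-22, 6) = -132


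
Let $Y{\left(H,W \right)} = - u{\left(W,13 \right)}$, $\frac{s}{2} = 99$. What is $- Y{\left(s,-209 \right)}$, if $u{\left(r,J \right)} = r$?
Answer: $-209$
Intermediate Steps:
$s = 198$ ($s = 2 \cdot 99 = 198$)
$Y{\left(H,W \right)} = - W$
$- Y{\left(s,-209 \right)} = - \left(-1\right) \left(-209\right) = \left(-1\right) 209 = -209$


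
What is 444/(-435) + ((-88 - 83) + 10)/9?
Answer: -24677/1305 ≈ -18.910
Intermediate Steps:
444/(-435) + ((-88 - 83) + 10)/9 = 444*(-1/435) + (-171 + 10)*(⅑) = -148/145 - 161*⅑ = -148/145 - 161/9 = -24677/1305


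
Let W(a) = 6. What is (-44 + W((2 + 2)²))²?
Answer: 1444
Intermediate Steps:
(-44 + W((2 + 2)²))² = (-44 + 6)² = (-38)² = 1444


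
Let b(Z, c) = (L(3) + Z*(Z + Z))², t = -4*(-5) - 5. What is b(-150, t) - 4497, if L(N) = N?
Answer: 2025265512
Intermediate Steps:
t = 15 (t = 20 - 5 = 15)
b(Z, c) = (3 + 2*Z²)² (b(Z, c) = (3 + Z*(Z + Z))² = (3 + Z*(2*Z))² = (3 + 2*Z²)²)
b(-150, t) - 4497 = (3 + 2*(-150)²)² - 4497 = (3 + 2*22500)² - 4497 = (3 + 45000)² - 4497 = 45003² - 4497 = 2025270009 - 4497 = 2025265512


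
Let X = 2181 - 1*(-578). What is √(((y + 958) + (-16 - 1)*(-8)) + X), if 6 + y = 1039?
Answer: √4886 ≈ 69.900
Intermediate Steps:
y = 1033 (y = -6 + 1039 = 1033)
X = 2759 (X = 2181 + 578 = 2759)
√(((y + 958) + (-16 - 1)*(-8)) + X) = √(((1033 + 958) + (-16 - 1)*(-8)) + 2759) = √((1991 - 17*(-8)) + 2759) = √((1991 + 136) + 2759) = √(2127 + 2759) = √4886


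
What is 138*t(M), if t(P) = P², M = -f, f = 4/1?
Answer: 2208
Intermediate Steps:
f = 4 (f = 4*1 = 4)
M = -4 (M = -1*4 = -4)
138*t(M) = 138*(-4)² = 138*16 = 2208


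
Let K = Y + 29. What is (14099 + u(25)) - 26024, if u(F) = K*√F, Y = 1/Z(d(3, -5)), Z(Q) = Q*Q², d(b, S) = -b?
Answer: -318065/27 ≈ -11780.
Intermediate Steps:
Z(Q) = Q³
Y = -1/27 (Y = 1/((-1*3)³) = 1/((-3)³) = 1/(-27) = -1/27 ≈ -0.037037)
K = 782/27 (K = -1/27 + 29 = 782/27 ≈ 28.963)
u(F) = 782*√F/27
(14099 + u(25)) - 26024 = (14099 + 782*√25/27) - 26024 = (14099 + (782/27)*5) - 26024 = (14099 + 3910/27) - 26024 = 384583/27 - 26024 = -318065/27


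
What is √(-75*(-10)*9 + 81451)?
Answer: √88201 ≈ 296.99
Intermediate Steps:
√(-75*(-10)*9 + 81451) = √(750*9 + 81451) = √(6750 + 81451) = √88201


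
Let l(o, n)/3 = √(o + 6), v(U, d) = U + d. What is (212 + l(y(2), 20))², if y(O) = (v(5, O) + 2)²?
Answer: 45727 + 1272*√87 ≈ 57591.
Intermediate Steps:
y(O) = (7 + O)² (y(O) = ((5 + O) + 2)² = (7 + O)²)
l(o, n) = 3*√(6 + o) (l(o, n) = 3*√(o + 6) = 3*√(6 + o))
(212 + l(y(2), 20))² = (212 + 3*√(6 + (7 + 2)²))² = (212 + 3*√(6 + 9²))² = (212 + 3*√(6 + 81))² = (212 + 3*√87)²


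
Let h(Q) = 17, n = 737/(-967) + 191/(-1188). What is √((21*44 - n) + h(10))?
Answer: √34530168369279/191466 ≈ 30.691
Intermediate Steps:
n = -1060253/1148796 (n = 737*(-1/967) + 191*(-1/1188) = -737/967 - 191/1188 = -1060253/1148796 ≈ -0.92292)
√((21*44 - n) + h(10)) = √((21*44 - 1*(-1060253/1148796)) + 17) = √((924 + 1060253/1148796) + 17) = √(1062547757/1148796 + 17) = √(1082077289/1148796) = √34530168369279/191466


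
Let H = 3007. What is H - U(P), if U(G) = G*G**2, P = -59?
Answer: 208386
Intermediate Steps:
U(G) = G**3
H - U(P) = 3007 - 1*(-59)**3 = 3007 - 1*(-205379) = 3007 + 205379 = 208386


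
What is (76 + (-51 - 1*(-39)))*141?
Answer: 9024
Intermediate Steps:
(76 + (-51 - 1*(-39)))*141 = (76 + (-51 + 39))*141 = (76 - 12)*141 = 64*141 = 9024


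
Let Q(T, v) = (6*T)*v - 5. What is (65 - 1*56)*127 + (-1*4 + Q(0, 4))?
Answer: 1134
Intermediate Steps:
Q(T, v) = -5 + 6*T*v (Q(T, v) = 6*T*v - 5 = -5 + 6*T*v)
(65 - 1*56)*127 + (-1*4 + Q(0, 4)) = (65 - 1*56)*127 + (-1*4 + (-5 + 6*0*4)) = (65 - 56)*127 + (-4 + (-5 + 0)) = 9*127 + (-4 - 5) = 1143 - 9 = 1134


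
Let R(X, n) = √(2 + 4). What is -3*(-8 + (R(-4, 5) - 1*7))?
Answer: 45 - 3*√6 ≈ 37.652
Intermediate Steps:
R(X, n) = √6
-3*(-8 + (R(-4, 5) - 1*7)) = -3*(-8 + (√6 - 1*7)) = -3*(-8 + (√6 - 7)) = -3*(-8 + (-7 + √6)) = -3*(-15 + √6) = 45 - 3*√6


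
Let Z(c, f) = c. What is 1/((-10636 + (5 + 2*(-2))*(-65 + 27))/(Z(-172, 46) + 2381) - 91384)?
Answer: -2209/201877930 ≈ -1.0942e-5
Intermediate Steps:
1/((-10636 + (5 + 2*(-2))*(-65 + 27))/(Z(-172, 46) + 2381) - 91384) = 1/((-10636 + (5 + 2*(-2))*(-65 + 27))/(-172 + 2381) - 91384) = 1/((-10636 + (5 - 4)*(-38))/2209 - 91384) = 1/((-10636 + 1*(-38))*(1/2209) - 91384) = 1/((-10636 - 38)*(1/2209) - 91384) = 1/(-10674*1/2209 - 91384) = 1/(-10674/2209 - 91384) = 1/(-201877930/2209) = -2209/201877930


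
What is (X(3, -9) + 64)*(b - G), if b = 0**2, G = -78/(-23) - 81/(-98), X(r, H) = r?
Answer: -636969/2254 ≈ -282.59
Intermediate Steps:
G = 9507/2254 (G = -78*(-1/23) - 81*(-1/98) = 78/23 + 81/98 = 9507/2254 ≈ 4.2178)
b = 0
(X(3, -9) + 64)*(b - G) = (3 + 64)*(0 - 1*9507/2254) = 67*(0 - 9507/2254) = 67*(-9507/2254) = -636969/2254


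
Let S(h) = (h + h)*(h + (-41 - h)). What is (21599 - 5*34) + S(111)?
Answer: 12327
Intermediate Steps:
S(h) = -82*h (S(h) = (2*h)*(-41) = -82*h)
(21599 - 5*34) + S(111) = (21599 - 5*34) - 82*111 = (21599 - 170) - 9102 = 21429 - 9102 = 12327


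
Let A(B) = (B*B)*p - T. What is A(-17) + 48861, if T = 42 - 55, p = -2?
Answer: 48296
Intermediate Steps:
T = -13
A(B) = 13 - 2*B**2 (A(B) = (B*B)*(-2) - 1*(-13) = B**2*(-2) + 13 = -2*B**2 + 13 = 13 - 2*B**2)
A(-17) + 48861 = (13 - 2*(-17)**2) + 48861 = (13 - 2*289) + 48861 = (13 - 578) + 48861 = -565 + 48861 = 48296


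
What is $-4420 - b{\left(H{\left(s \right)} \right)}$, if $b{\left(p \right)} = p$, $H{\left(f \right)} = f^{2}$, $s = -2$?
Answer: $-4424$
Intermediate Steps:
$-4420 - b{\left(H{\left(s \right)} \right)} = -4420 - \left(-2\right)^{2} = -4420 - 4 = -4424$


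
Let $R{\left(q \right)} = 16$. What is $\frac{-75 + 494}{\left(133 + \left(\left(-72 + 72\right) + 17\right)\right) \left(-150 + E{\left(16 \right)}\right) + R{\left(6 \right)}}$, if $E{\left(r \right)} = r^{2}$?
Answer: $\frac{419}{15916} \approx 0.026326$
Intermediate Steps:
$\frac{-75 + 494}{\left(133 + \left(\left(-72 + 72\right) + 17\right)\right) \left(-150 + E{\left(16 \right)}\right) + R{\left(6 \right)}} = \frac{-75 + 494}{\left(133 + \left(\left(-72 + 72\right) + 17\right)\right) \left(-150 + 16^{2}\right) + 16} = \frac{419}{\left(133 + \left(0 + 17\right)\right) \left(-150 + 256\right) + 16} = \frac{419}{\left(133 + 17\right) 106 + 16} = \frac{419}{150 \cdot 106 + 16} = \frac{419}{15900 + 16} = \frac{419}{15916}$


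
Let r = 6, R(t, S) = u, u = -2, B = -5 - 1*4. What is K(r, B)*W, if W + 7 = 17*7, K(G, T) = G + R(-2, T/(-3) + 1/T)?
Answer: 448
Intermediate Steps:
B = -9 (B = -5 - 4 = -9)
R(t, S) = -2
K(G, T) = -2 + G (K(G, T) = G - 2 = -2 + G)
W = 112 (W = -7 + 17*7 = -7 + 119 = 112)
K(r, B)*W = (-2 + 6)*112 = 4*112 = 448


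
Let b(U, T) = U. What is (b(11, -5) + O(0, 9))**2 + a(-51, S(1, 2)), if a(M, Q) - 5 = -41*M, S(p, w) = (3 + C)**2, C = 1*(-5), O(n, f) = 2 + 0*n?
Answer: 2265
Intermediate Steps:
O(n, f) = 2 (O(n, f) = 2 + 0 = 2)
C = -5
S(p, w) = 4 (S(p, w) = (3 - 5)**2 = (-2)**2 = 4)
a(M, Q) = 5 - 41*M
(b(11, -5) + O(0, 9))**2 + a(-51, S(1, 2)) = (11 + 2)**2 + (5 - 41*(-51)) = 13**2 + (5 + 2091) = 169 + 2096 = 2265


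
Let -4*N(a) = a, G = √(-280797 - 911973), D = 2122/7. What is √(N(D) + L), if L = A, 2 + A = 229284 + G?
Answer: √(44924418 + 588*I*√132530)/14 ≈ 478.76 + 1.1406*I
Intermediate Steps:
D = 2122/7 (D = 2122*(⅐) = 2122/7 ≈ 303.14)
G = 3*I*√132530 (G = √(-1192770) = 3*I*√132530 ≈ 1092.1*I)
N(a) = -a/4
A = 229282 + 3*I*√132530 (A = -2 + (229284 + 3*I*√132530) = 229282 + 3*I*√132530 ≈ 2.2928e+5 + 1092.1*I)
L = 229282 + 3*I*√132530 ≈ 2.2928e+5 + 1092.1*I
√(N(D) + L) = √(-¼*2122/7 + (229282 + 3*I*√132530)) = √(-1061/14 + (229282 + 3*I*√132530)) = √(3208887/14 + 3*I*√132530)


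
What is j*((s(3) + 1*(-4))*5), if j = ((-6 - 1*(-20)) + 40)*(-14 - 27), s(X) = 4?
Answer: 0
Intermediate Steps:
j = -2214 (j = ((-6 + 20) + 40)*(-41) = (14 + 40)*(-41) = 54*(-41) = -2214)
j*((s(3) + 1*(-4))*5) = -2214*(4 + 1*(-4))*5 = -2214*(4 - 4)*5 = -0*5 = -2214*0 = 0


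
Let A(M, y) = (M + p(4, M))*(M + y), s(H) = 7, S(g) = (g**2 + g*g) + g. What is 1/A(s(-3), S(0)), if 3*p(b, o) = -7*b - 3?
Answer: -3/70 ≈ -0.042857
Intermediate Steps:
p(b, o) = -1 - 7*b/3 (p(b, o) = (-7*b - 3)/3 = (-3 - 7*b)/3 = -1 - 7*b/3)
S(g) = g + 2*g**2 (S(g) = (g**2 + g**2) + g = 2*g**2 + g = g + 2*g**2)
A(M, y) = (-31/3 + M)*(M + y) (A(M, y) = (M + (-1 - 7/3*4))*(M + y) = (M + (-1 - 28/3))*(M + y) = (M - 31/3)*(M + y) = (-31/3 + M)*(M + y))
1/A(s(-3), S(0)) = 1/(7**2 - 31/3*7 - 0*(1 + 2*0) + 7*(0*(1 + 2*0))) = 1/(49 - 217/3 - 0*(1 + 0) + 7*(0*(1 + 0))) = 1/(49 - 217/3 - 0 + 7*(0*1)) = 1/(49 - 217/3 - 31/3*0 + 7*0) = 1/(49 - 217/3 + 0 + 0) = 1/(-70/3) = -3/70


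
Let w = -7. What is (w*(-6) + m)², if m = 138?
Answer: 32400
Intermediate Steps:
(w*(-6) + m)² = (-7*(-6) + 138)² = (42 + 138)² = 180² = 32400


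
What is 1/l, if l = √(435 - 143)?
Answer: √73/146 ≈ 0.058521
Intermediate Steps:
l = 2*√73 (l = √292 = 2*√73 ≈ 17.088)
1/l = 1/(2*√73) = √73/146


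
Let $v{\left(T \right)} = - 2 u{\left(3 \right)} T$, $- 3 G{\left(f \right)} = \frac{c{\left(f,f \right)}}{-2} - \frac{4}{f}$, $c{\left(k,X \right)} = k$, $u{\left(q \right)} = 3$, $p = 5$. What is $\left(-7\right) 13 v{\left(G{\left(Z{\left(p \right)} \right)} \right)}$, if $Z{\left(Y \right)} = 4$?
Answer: $546$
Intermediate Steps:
$G{\left(f \right)} = \frac{f}{6} + \frac{4}{3 f}$ ($G{\left(f \right)} = - \frac{\frac{f}{-2} - \frac{4}{f}}{3} = - \frac{f \left(- \frac{1}{2}\right) - \frac{4}{f}}{3} = - \frac{- \frac{f}{2} - \frac{4}{f}}{3} = - \frac{- \frac{4}{f} - \frac{f}{2}}{3} = \frac{f}{6} + \frac{4}{3 f}$)
$v{\left(T \right)} = - 6 T$ ($v{\left(T \right)} = \left(-2\right) 3 T = - 6 T$)
$\left(-7\right) 13 v{\left(G{\left(Z{\left(p \right)} \right)} \right)} = \left(-7\right) 13 \left(- 6 \frac{8 + 4^{2}}{6 \cdot 4}\right) = - 91 \left(- 6 \cdot \frac{1}{6} \cdot \frac{1}{4} \left(8 + 16\right)\right) = - 91 \left(- 6 \cdot \frac{1}{6} \cdot \frac{1}{4} \cdot 24\right) = - 91 \left(\left(-6\right) 1\right) = \left(-91\right) \left(-6\right) = 546$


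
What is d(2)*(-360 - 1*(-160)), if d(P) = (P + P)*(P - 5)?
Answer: 2400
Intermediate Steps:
d(P) = 2*P*(-5 + P) (d(P) = (2*P)*(-5 + P) = 2*P*(-5 + P))
d(2)*(-360 - 1*(-160)) = (2*2*(-5 + 2))*(-360 - 1*(-160)) = (2*2*(-3))*(-360 + 160) = -12*(-200) = 2400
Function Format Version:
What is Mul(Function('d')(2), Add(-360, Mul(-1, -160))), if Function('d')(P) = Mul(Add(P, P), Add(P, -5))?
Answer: 2400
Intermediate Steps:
Function('d')(P) = Mul(2, P, Add(-5, P)) (Function('d')(P) = Mul(Mul(2, P), Add(-5, P)) = Mul(2, P, Add(-5, P)))
Mul(Function('d')(2), Add(-360, Mul(-1, -160))) = Mul(Mul(2, 2, Add(-5, 2)), Add(-360, Mul(-1, -160))) = Mul(Mul(2, 2, -3), Add(-360, 160)) = Mul(-12, -200) = 2400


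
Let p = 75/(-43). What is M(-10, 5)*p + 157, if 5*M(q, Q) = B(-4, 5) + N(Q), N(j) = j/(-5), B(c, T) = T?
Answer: 6691/43 ≈ 155.60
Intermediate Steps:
p = -75/43 (p = 75*(-1/43) = -75/43 ≈ -1.7442)
N(j) = -j/5 (N(j) = j*(-1/5) = -j/5)
M(q, Q) = 1 - Q/25 (M(q, Q) = (5 - Q/5)/5 = 1 - Q/25)
M(-10, 5)*p + 157 = (1 - 1/25*5)*(-75/43) + 157 = (1 - 1/5)*(-75/43) + 157 = (4/5)*(-75/43) + 157 = -60/43 + 157 = 6691/43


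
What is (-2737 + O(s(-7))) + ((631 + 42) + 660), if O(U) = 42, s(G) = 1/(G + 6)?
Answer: -1362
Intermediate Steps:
s(G) = 1/(6 + G)
(-2737 + O(s(-7))) + ((631 + 42) + 660) = (-2737 + 42) + ((631 + 42) + 660) = -2695 + (673 + 660) = -2695 + 1333 = -1362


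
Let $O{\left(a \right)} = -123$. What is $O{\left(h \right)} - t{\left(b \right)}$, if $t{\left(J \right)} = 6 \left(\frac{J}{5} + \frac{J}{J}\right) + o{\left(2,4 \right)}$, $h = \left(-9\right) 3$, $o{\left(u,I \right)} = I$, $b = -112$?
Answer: $\frac{7}{5} \approx 1.4$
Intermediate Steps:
$h = -27$
$t{\left(J \right)} = 10 + \frac{6 J}{5}$ ($t{\left(J \right)} = 6 \left(\frac{J}{5} + \frac{J}{J}\right) + 4 = 6 \left(J \frac{1}{5} + 1\right) + 4 = 6 \left(\frac{J}{5} + 1\right) + 4 = 6 \left(1 + \frac{J}{5}\right) + 4 = \left(6 + \frac{6 J}{5}\right) + 4 = 10 + \frac{6 J}{5}$)
$O{\left(h \right)} - t{\left(b \right)} = -123 - \left(10 + \frac{6}{5} \left(-112\right)\right) = -123 - \left(10 - \frac{672}{5}\right) = -123 - - \frac{622}{5} = -123 + \frac{622}{5} = \frac{7}{5}$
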